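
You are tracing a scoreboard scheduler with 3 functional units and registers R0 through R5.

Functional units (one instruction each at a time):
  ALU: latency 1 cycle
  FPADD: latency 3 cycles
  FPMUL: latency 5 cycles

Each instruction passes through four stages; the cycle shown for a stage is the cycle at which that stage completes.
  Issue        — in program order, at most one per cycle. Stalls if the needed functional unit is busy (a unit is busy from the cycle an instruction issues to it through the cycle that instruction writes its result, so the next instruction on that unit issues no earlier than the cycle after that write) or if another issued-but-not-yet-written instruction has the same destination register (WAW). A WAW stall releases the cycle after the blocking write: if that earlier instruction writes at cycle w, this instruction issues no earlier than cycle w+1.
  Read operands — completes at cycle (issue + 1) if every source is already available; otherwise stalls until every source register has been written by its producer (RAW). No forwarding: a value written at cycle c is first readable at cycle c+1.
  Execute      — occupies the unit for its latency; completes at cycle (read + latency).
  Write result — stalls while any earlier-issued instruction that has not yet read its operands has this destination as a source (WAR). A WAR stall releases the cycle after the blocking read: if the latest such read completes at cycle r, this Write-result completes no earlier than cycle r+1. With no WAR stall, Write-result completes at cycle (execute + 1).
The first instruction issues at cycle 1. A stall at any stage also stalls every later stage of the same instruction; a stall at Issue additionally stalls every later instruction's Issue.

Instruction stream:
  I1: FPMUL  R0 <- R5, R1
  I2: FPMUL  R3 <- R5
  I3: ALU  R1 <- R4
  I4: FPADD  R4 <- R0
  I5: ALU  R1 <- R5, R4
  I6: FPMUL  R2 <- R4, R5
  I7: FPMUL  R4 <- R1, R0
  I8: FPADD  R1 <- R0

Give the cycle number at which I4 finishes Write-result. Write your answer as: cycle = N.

cycle = 16

I1 -> (1, 2, 7, 8)
I2 -> (9, 10, 15, 16)  // struct: FPMUL busy until I1 writes@8
I3 -> (10, 11, 12, 13)
I4 -> (11, 12, 15, 16)
I5 -> (14, 17, 18, 19)  // struct: ALU busy until I3 writes@13, RAW R4: wait I4 write@16
I6 -> (17, 18, 23, 24)  // struct: FPMUL busy until I2 writes@16
I7 -> (25, 26, 31, 32)  // struct: FPMUL busy until I6 writes@24
I8 -> (26, 27, 30, 31)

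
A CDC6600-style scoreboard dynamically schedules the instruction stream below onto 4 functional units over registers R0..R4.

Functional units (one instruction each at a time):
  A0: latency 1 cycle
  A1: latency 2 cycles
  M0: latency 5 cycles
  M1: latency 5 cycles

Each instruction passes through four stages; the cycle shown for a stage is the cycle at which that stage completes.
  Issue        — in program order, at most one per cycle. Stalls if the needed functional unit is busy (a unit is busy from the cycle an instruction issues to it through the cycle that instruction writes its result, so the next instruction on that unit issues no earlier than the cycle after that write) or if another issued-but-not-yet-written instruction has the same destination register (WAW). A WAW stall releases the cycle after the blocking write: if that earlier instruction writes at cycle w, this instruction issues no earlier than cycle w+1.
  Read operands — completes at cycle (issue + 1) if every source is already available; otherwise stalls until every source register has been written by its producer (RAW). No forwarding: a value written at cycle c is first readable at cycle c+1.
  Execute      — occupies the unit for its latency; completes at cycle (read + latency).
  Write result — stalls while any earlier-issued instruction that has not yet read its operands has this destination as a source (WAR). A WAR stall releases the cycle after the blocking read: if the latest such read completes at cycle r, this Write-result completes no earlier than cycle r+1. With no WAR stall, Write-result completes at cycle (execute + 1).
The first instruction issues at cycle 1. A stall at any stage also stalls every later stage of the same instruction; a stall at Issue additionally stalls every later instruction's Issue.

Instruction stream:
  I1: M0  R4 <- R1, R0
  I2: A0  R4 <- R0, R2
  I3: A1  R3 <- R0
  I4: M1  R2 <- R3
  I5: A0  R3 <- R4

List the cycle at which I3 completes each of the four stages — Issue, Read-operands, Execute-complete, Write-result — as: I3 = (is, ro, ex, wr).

I3 = (10, 11, 13, 14)

I1 -> (1, 2, 7, 8)
I2 -> (9, 10, 11, 12)  // WAW R4: wait I1 write@8
I3 -> (10, 11, 13, 14)
I4 -> (11, 15, 20, 21)  // RAW R3: wait I3 write@14
I5 -> (15, 16, 17, 18)  // WAW R3: wait I3 write@14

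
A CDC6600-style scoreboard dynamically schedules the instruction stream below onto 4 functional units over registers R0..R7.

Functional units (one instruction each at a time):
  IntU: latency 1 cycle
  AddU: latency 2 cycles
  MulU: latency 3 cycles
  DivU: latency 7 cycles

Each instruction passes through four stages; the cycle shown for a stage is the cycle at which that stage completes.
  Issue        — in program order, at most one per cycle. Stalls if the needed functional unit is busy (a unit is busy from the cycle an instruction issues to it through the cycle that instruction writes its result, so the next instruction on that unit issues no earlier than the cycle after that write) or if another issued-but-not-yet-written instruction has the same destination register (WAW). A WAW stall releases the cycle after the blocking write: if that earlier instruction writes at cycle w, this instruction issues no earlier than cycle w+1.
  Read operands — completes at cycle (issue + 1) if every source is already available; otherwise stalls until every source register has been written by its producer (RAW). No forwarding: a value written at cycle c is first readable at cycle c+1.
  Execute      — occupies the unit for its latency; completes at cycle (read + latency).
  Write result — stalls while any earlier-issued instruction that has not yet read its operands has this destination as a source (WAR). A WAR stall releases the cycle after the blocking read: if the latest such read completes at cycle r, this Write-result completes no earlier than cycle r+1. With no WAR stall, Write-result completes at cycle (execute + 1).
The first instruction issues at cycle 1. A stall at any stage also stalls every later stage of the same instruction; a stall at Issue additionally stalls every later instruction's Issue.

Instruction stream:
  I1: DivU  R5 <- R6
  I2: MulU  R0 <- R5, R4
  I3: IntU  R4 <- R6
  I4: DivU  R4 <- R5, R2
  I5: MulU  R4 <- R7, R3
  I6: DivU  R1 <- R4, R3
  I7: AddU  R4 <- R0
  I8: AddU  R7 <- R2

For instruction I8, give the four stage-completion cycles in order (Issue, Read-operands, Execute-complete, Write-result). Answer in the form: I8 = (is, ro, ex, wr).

I1 -> (1, 2, 9, 10)
I2 -> (2, 11, 14, 15)  // RAW R5: wait I1 write@10
I3 -> (3, 4, 5, 12)  // WAR R4: wait I2 read@11
I4 -> (13, 14, 21, 22)  // WAW R4: wait I3 write@12
I5 -> (23, 24, 27, 28)  // WAW R4: wait I4 write@22
I6 -> (24, 29, 36, 37)  // RAW R4: wait I5 write@28
I7 -> (29, 30, 32, 33)  // WAW R4: wait I5 write@28
I8 -> (34, 35, 37, 38)  // struct: AddU busy until I7 writes@33

I8 = (34, 35, 37, 38)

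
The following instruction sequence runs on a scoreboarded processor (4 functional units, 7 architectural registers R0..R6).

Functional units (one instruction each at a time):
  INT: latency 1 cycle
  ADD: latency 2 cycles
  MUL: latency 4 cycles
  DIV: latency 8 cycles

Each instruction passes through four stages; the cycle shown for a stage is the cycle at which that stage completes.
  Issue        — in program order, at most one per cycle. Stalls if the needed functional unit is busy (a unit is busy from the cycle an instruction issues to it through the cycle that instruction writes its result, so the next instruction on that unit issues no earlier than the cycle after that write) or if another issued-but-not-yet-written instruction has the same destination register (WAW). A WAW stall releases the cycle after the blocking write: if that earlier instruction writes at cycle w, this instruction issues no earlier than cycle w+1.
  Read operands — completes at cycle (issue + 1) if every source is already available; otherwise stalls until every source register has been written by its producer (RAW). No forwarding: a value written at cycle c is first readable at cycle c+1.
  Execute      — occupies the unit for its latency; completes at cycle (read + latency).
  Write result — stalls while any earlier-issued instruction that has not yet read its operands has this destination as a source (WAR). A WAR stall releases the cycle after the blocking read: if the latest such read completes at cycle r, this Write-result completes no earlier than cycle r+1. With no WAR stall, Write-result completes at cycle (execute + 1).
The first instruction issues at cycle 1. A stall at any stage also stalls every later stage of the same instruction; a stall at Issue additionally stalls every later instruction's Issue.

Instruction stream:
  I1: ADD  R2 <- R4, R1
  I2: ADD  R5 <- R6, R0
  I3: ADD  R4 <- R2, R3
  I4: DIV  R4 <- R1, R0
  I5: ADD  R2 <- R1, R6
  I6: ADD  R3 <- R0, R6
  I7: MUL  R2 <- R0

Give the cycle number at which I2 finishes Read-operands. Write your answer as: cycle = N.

cycle = 7

c1: I1 dispatched to ADD
c2: I1 operands ready
c4: I1 complete
c5: R2←I1
c6: I2 dispatched to ADD
c7: I2 operands ready
c9: I2 complete
c10: R5←I2
c11: I3 dispatched to ADD
c12: I3 operands ready
c14: I3 complete
c15: R4←I3
c16: I4 dispatched to DIV
c17: I4 operands ready; I5 dispatched to ADD
c18: I5 operands ready
c20: I5 complete
c21: R2←I5
c22: I6 dispatched to ADD
c23: I6 operands ready; I7 dispatched to MUL
c24: I7 operands ready
c25: I4 complete; I6 complete
c26: R4←I4; R3←I6
c28: I7 complete
c29: R2←I7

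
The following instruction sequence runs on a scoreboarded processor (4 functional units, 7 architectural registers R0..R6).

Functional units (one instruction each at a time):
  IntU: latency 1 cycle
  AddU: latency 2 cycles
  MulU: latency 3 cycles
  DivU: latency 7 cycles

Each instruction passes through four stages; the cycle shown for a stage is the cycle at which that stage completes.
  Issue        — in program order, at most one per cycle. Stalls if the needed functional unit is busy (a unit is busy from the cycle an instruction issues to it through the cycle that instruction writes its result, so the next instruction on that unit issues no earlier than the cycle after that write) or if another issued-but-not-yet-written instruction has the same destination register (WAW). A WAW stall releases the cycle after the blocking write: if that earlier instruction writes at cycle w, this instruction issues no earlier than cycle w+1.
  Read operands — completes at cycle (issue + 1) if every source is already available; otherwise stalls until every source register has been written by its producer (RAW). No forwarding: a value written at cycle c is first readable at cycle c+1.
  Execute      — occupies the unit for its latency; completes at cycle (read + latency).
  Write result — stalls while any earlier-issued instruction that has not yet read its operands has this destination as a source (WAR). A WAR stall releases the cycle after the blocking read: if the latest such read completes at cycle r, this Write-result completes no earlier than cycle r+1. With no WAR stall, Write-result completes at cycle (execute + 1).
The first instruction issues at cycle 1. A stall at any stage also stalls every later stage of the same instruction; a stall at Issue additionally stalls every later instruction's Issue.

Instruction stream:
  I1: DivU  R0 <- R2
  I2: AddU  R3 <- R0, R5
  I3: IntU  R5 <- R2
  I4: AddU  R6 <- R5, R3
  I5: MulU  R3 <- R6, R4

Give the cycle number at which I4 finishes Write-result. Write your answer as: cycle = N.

cycle = 19

cycle 1: I1 issues→DivU
cycle 2: I1 reads · I2 issues→AddU
cycle 3: I3 issues→IntU
cycle 4: I3 reads
cycle 5: I3 exec-done
cycle 9: I1 exec-done
cycle 10: I1 writes R0
cycle 11: I2 reads
cycle 12: I3 writes R5
cycle 13: I2 exec-done
cycle 14: I2 writes R3
cycle 15: I4 issues→AddU
cycle 16: I4 reads · I5 issues→MulU
cycle 18: I4 exec-done
cycle 19: I4 writes R6
cycle 20: I5 reads
cycle 23: I5 exec-done
cycle 24: I5 writes R3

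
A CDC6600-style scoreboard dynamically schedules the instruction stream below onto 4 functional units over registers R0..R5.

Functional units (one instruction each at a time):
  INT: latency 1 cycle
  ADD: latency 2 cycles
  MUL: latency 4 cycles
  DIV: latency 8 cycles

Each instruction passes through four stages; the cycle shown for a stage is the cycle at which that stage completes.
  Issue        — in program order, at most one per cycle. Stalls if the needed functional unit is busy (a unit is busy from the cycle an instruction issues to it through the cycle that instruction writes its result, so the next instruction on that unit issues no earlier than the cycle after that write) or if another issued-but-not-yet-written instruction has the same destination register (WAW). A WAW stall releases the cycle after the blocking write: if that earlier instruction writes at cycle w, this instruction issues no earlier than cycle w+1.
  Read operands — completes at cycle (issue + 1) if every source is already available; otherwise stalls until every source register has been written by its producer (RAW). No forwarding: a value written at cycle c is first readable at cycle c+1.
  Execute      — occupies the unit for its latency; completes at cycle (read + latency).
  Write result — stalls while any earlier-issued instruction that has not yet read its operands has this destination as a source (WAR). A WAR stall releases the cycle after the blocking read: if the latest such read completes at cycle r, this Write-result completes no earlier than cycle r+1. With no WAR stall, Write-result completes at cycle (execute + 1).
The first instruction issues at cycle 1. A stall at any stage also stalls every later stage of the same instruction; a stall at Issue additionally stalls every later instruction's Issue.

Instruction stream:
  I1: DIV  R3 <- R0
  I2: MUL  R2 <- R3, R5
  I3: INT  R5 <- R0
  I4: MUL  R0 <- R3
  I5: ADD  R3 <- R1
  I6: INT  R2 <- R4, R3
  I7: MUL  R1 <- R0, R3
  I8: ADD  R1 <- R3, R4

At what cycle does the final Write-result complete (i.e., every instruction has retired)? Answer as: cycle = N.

t=1  I1→DIV
t=2  I1 RO | I2→MUL
t=3  I3→INT
t=4  I3 RO
t=5  I3 EX
t=10  I1 EX
t=11  I1 WR R3
t=12  I2 RO
t=13  I3 WR R5
t=16  I2 EX
t=17  I2 WR R2
t=18  I4→MUL
t=19  I4 RO | I5→ADD
t=20  I5 RO | I6→INT
t=22  I5 EX
t=23  I4 EX | I5 WR R3
t=24  I4 WR R0 | I6 RO
t=25  I6 EX | I7→MUL
t=26  I6 WR R2 | I7 RO
t=30  I7 EX
t=31  I7 WR R1
t=32  I8→ADD
t=33  I8 RO
t=35  I8 EX
t=36  I8 WR R1

cycle = 36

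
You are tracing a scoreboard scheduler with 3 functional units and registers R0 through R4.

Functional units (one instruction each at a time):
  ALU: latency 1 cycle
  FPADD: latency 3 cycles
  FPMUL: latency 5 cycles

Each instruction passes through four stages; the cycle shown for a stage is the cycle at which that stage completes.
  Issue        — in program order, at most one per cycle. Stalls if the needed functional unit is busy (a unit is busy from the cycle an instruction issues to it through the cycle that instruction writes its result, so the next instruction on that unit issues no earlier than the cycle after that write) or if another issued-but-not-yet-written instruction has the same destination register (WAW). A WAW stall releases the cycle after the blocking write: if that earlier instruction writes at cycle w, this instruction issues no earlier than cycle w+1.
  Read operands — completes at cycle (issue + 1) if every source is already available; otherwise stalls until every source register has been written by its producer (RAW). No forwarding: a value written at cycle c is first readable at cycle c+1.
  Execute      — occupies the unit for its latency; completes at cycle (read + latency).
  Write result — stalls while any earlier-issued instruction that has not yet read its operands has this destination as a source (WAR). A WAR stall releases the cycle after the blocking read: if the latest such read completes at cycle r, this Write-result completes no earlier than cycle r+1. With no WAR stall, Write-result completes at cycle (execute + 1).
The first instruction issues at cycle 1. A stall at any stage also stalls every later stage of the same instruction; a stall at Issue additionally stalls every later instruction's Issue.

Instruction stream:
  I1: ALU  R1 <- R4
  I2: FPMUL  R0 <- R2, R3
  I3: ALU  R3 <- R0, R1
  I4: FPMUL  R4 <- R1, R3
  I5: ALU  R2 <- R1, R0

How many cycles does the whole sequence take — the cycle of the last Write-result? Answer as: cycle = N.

cycle = 19

cycle 1: I1→ALU
cycle 2: I1 RO; I2→FPMUL
cycle 3: I1 EX; I2 RO
cycle 4: I1 WR R1
cycle 5: I3→ALU
cycle 8: I2 EX
cycle 9: I2 WR R0
cycle 10: I3 RO; I4→FPMUL
cycle 11: I3 EX
cycle 12: I3 WR R3
cycle 13: I4 RO; I5→ALU
cycle 14: I5 RO
cycle 15: I5 EX
cycle 16: I5 WR R2
cycle 18: I4 EX
cycle 19: I4 WR R4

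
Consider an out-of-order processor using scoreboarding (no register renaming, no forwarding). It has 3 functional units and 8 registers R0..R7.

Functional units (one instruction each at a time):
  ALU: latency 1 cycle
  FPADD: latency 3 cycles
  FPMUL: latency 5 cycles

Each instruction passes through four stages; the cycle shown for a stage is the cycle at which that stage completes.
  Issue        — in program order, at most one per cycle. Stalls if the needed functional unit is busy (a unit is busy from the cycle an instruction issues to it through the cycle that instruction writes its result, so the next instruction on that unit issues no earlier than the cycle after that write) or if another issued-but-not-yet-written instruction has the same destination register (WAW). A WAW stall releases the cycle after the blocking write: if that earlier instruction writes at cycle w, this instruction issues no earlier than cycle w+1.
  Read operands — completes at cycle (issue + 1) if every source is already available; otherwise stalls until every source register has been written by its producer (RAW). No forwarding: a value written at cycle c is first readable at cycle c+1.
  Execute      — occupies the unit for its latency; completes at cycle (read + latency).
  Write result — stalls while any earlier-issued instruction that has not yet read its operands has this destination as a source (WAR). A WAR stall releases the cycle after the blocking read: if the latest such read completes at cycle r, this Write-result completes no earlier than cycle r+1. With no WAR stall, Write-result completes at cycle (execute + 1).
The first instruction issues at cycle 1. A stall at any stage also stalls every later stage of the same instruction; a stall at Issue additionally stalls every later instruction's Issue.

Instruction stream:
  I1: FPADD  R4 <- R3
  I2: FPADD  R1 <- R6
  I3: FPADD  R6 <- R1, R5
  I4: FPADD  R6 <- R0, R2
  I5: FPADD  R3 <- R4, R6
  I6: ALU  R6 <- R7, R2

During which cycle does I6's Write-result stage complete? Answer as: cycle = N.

cycle = 29

cycle 1: issue I1 (FPADD)
cycle 2: I1 read-ops
cycle 5: I1 finished on FPADD
cycle 6: I1→R4
cycle 7: issue I2 (FPADD)
cycle 8: I2 read-ops
cycle 11: I2 finished on FPADD
cycle 12: I2→R1
cycle 13: issue I3 (FPADD)
cycle 14: I3 read-ops
cycle 17: I3 finished on FPADD
cycle 18: I3→R6
cycle 19: issue I4 (FPADD)
cycle 20: I4 read-ops
cycle 23: I4 finished on FPADD
cycle 24: I4→R6
cycle 25: issue I5 (FPADD)
cycle 26: I5 read-ops | issue I6 (ALU)
cycle 27: I6 read-ops
cycle 28: I6 finished on ALU
cycle 29: I5 finished on FPADD | I6→R6
cycle 30: I5→R3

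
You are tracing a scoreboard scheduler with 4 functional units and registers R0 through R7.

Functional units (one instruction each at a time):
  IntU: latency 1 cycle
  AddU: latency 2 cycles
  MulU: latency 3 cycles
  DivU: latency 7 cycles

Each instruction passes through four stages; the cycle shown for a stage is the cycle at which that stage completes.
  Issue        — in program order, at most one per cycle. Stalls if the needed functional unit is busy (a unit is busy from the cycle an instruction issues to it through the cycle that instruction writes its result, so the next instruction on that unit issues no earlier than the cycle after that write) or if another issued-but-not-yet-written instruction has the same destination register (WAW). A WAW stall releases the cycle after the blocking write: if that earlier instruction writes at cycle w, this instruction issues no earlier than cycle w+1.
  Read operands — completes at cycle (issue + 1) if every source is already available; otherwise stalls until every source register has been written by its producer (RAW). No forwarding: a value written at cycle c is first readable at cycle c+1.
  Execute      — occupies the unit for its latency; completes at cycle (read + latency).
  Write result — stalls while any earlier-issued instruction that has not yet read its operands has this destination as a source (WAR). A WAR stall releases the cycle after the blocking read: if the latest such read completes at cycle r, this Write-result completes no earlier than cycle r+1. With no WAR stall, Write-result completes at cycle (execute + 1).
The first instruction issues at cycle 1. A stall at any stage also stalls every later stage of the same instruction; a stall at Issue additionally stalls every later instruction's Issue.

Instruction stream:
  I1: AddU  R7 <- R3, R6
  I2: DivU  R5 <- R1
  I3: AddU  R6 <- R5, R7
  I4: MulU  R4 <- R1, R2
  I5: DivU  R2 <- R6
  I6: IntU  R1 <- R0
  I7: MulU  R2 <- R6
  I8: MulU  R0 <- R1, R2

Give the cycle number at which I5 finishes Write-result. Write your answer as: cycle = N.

I1: IS=1 RO=2 EX=4 WR=5
I2: IS=2 RO=3 EX=10 WR=11
I3: IS=6 RO=12 EX=14 WR=15  [struct: AddU busy until I1 writes@5; RAW R5: wait I2 write@11]
I4: IS=7 RO=8 EX=11 WR=12
I5: IS=12 RO=16 EX=23 WR=24  [struct: DivU busy until I2 writes@11; RAW R6: wait I3 write@15]
I6: IS=13 RO=14 EX=15 WR=16
I7: IS=25 RO=26 EX=29 WR=30  [WAW R2: wait I5 write@24]
I8: IS=31 RO=32 EX=35 WR=36  [struct: MulU busy until I7 writes@30]

cycle = 24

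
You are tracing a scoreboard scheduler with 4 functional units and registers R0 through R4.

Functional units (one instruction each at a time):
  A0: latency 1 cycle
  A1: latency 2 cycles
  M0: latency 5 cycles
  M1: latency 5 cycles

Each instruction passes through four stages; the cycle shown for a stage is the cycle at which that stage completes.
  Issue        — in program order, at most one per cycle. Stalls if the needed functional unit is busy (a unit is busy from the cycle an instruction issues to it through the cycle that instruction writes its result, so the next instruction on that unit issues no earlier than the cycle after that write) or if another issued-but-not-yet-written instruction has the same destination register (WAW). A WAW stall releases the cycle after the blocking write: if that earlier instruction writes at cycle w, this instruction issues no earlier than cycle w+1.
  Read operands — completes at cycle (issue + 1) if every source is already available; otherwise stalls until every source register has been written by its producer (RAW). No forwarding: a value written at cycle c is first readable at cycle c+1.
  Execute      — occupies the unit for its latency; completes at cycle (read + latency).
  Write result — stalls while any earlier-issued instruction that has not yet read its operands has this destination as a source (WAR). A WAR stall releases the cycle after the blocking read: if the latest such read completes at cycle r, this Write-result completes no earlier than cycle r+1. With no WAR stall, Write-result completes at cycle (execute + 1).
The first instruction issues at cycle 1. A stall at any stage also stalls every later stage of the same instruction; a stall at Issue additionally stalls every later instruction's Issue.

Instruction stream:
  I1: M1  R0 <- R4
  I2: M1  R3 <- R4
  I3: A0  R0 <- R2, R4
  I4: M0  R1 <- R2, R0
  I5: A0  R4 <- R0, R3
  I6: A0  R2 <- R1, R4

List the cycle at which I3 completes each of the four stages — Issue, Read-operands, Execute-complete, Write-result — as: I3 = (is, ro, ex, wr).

1) issue 1, read 2, done 7, write 8
2) issue 9, read 10, done 15, write 16  <struct: M1 busy until I1 writes@8>
3) issue 10, read 11, done 12, write 13
4) issue 11, read 14, done 19, write 20  <RAW R0: wait I3 write@13>
5) issue 14, read 17, done 18, write 19  <struct: A0 busy until I3 writes@13 / RAW R3: wait I2 write@16>
6) issue 20, read 21, done 22, write 23  <struct: A0 busy until I5 writes@19>

I3 = (10, 11, 12, 13)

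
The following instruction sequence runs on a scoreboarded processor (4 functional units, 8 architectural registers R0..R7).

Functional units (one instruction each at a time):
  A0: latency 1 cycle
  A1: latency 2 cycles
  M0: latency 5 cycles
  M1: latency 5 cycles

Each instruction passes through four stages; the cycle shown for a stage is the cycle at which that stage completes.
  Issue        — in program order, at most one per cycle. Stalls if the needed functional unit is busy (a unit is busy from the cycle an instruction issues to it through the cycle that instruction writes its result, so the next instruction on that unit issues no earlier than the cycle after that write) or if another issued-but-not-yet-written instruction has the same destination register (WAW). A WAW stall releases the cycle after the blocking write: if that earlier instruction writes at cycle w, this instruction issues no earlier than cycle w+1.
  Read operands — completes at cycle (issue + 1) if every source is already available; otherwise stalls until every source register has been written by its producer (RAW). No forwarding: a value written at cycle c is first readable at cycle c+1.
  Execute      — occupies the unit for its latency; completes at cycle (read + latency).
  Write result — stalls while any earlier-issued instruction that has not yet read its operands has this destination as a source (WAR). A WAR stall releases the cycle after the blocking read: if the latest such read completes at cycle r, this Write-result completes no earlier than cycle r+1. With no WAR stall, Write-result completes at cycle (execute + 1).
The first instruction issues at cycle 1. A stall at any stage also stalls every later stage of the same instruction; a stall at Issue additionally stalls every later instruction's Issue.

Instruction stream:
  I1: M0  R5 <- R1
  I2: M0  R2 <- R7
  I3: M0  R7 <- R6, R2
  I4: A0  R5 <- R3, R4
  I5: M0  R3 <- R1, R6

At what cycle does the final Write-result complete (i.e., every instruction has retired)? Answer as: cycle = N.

1) issue 1, read 2, done 7, write 8
2) issue 9, read 10, done 15, write 16  <struct: M0 busy until I1 writes@8>
3) issue 17, read 18, done 23, write 24  <struct: M0 busy until I2 writes@16>
4) issue 18, read 19, done 20, write 21
5) issue 25, read 26, done 31, write 32  <struct: M0 busy until I3 writes@24>

cycle = 32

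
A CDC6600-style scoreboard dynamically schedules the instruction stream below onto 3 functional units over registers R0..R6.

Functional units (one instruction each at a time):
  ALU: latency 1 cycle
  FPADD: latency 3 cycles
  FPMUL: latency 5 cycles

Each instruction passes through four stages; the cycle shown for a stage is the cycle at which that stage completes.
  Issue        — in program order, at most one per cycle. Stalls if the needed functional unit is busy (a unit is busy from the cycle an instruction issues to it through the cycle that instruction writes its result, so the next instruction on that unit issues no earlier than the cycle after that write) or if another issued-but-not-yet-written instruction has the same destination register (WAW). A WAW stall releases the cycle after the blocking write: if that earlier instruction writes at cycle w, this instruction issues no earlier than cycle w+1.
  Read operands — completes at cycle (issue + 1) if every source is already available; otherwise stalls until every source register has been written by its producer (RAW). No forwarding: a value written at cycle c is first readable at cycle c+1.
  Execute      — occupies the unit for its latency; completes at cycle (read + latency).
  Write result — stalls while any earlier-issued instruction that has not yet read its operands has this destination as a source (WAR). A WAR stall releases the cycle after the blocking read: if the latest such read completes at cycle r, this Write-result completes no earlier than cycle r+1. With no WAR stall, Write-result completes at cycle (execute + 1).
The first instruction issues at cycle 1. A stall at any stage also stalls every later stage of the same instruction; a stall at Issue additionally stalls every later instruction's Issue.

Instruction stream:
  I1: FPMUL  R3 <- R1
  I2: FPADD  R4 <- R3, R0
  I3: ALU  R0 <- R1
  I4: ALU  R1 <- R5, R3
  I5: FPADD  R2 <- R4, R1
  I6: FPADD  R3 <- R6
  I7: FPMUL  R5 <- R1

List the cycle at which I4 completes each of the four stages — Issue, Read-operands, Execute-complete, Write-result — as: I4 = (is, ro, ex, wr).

I4 = (11, 12, 13, 14)

I1  is:1  ro:2  ex:7  wr:8
I2  is:2  ro:9  ex:12  wr:13  — RAW R3: wait I1 write@8
I3  is:3  ro:4  ex:5  wr:10  — WAR R0: wait I2 read@9
I4  is:11  ro:12  ex:13  wr:14  — struct: ALU busy until I3 writes@10
I5  is:14  ro:15  ex:18  wr:19  — struct: FPADD busy until I2 writes@13
I6  is:20  ro:21  ex:24  wr:25  — struct: FPADD busy until I5 writes@19
I7  is:21  ro:22  ex:27  wr:28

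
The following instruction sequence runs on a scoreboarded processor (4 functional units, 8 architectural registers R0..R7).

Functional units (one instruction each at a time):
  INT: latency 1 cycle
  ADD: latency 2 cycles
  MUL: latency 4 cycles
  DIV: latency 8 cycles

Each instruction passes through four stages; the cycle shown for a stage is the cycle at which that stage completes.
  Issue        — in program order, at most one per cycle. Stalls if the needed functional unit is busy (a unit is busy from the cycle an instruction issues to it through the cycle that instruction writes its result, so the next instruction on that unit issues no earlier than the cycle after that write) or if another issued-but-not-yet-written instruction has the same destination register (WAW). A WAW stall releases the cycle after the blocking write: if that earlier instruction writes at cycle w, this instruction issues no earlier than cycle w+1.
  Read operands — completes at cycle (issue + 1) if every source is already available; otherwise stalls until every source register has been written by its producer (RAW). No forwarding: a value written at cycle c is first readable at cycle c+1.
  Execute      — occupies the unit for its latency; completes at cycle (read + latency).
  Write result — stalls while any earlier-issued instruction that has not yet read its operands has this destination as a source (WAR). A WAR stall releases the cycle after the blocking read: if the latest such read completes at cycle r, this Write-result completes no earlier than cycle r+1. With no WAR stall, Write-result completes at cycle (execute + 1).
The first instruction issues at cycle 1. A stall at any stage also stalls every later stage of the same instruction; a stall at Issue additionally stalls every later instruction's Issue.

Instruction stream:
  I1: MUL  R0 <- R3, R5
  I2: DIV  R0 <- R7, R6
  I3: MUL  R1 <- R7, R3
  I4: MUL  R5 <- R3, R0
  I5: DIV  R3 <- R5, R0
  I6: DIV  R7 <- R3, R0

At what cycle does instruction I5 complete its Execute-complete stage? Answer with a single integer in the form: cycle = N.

  I1 | 1 | 2 | 6 | 7
  I2 | 8 | 9 | 17 | 18   WAW R0: wait I1 write@7
  I3 | 9 | 10 | 14 | 15
  I4 | 16 | 19 | 23 | 24   struct: MUL busy until I3 writes@15 · RAW R0: wait I2 write@18
  I5 | 19 | 25 | 33 | 34   struct: DIV busy until I2 writes@18 · RAW R5: wait I4 write@24
  I6 | 35 | 36 | 44 | 45   struct: DIV busy until I5 writes@34

cycle = 33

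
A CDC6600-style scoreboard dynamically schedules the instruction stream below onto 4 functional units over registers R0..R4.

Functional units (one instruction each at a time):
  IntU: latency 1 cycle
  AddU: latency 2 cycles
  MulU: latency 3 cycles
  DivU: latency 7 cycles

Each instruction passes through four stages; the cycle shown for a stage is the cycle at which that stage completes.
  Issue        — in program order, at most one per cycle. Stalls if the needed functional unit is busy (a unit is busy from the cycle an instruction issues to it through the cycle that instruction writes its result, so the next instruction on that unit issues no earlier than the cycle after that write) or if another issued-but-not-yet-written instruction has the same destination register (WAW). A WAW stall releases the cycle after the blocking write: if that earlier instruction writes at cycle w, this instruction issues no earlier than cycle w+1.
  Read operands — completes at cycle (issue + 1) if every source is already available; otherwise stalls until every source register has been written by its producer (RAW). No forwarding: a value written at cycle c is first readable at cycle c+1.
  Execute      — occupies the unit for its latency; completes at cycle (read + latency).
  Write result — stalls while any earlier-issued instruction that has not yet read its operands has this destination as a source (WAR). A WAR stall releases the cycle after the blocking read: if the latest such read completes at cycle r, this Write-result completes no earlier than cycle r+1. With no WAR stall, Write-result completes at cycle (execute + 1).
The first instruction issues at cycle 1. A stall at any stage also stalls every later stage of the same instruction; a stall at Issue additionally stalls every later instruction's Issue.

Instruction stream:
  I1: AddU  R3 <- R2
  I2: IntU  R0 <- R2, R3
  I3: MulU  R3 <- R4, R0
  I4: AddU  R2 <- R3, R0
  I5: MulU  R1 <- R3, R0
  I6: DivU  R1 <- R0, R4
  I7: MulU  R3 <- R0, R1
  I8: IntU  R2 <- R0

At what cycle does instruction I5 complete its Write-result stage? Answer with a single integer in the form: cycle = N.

[I1] 1/2/4/5
[I2] 2/6/7/8  (RAW R3: wait I1 write@5)
[I3] 6/9/12/13  (WAW R3: wait I1 write@5; RAW R0: wait I2 write@8)
[I4] 7/14/16/17  (RAW R3: wait I3 write@13)
[I5] 14/15/18/19  (struct: MulU busy until I3 writes@13)
[I6] 20/21/28/29  (WAW R1: wait I5 write@19)
[I7] 21/30/33/34  (RAW R1: wait I6 write@29)
[I8] 22/23/24/25

cycle = 19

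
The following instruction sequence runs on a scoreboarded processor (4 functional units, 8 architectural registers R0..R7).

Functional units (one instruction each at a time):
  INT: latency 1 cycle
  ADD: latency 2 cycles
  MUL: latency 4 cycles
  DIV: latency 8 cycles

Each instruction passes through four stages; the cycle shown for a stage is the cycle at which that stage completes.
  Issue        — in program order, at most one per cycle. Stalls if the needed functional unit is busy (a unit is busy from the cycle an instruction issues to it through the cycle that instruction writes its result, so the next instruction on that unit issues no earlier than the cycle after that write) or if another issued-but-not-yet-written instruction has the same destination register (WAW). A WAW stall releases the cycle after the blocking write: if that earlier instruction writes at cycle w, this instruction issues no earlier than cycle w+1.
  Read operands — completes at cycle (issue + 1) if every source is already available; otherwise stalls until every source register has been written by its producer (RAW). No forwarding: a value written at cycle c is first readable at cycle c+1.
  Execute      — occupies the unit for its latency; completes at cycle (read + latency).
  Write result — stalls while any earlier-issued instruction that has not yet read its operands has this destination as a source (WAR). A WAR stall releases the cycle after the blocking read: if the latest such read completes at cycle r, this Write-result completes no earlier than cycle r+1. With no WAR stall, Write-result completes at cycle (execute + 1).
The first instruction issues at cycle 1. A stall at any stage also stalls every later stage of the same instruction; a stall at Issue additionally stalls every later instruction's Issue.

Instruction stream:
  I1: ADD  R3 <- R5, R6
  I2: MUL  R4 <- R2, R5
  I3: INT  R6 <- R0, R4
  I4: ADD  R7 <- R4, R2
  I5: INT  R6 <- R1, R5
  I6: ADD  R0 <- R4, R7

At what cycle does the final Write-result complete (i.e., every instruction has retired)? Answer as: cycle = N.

[1] I1→ADD
[2] I1 RO | I2→MUL
[3] I2 RO | I3→INT
[4] I1 EX
[5] I1 WR R3
[6] I4→ADD
[7] I2 EX
[8] I2 WR R4
[9] I3 RO | I4 RO
[10] I3 EX
[11] I3 WR R6 | I4 EX
[12] I4 WR R7 | I5→INT
[13] I5 RO | I6→ADD
[14] I5 EX | I6 RO
[15] I5 WR R6
[16] I6 EX
[17] I6 WR R0

cycle = 17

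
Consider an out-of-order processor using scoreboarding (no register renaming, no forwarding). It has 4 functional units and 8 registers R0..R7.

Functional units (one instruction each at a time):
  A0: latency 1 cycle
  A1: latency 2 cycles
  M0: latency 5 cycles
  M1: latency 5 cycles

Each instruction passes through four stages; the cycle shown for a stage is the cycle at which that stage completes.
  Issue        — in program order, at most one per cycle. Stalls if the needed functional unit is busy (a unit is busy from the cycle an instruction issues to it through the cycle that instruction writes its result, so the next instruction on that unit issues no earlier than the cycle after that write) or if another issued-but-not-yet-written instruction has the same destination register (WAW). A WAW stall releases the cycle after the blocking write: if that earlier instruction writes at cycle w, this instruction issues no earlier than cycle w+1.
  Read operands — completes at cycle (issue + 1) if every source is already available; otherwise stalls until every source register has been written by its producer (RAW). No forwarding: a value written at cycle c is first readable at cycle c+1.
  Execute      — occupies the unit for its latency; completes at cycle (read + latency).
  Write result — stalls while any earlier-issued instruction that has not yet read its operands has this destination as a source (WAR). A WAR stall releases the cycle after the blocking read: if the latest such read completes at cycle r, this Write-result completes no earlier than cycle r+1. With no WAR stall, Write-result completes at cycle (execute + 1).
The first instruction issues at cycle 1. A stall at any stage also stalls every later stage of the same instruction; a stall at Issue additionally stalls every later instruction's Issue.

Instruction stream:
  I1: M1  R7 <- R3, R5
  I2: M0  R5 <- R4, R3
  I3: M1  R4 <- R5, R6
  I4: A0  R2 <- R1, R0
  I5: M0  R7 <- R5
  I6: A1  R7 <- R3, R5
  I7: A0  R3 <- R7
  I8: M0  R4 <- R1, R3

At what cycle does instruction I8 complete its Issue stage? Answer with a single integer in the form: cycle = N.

cycle = 21

c1: issue I1 (M1)
c2: I1 read-ops · issue I2 (M0)
c3: I2 read-ops
c7: I1 finished on M1
c8: I1→R7 · I2 finished on M0
c9: I2→R5 · issue I3 (M1)
c10: I3 read-ops · issue I4 (A0)
c11: I4 read-ops · issue I5 (M0)
c12: I4 finished on A0 · I5 read-ops
c13: I4→R2
c15: I3 finished on M1
c16: I3→R4
c17: I5 finished on M0
c18: I5→R7
c19: issue I6 (A1)
c20: I6 read-ops · issue I7 (A0)
c21: issue I8 (M0)
c22: I6 finished on A1
c23: I6→R7
c24: I7 read-ops
c25: I7 finished on A0
c26: I7→R3
c27: I8 read-ops
c32: I8 finished on M0
c33: I8→R4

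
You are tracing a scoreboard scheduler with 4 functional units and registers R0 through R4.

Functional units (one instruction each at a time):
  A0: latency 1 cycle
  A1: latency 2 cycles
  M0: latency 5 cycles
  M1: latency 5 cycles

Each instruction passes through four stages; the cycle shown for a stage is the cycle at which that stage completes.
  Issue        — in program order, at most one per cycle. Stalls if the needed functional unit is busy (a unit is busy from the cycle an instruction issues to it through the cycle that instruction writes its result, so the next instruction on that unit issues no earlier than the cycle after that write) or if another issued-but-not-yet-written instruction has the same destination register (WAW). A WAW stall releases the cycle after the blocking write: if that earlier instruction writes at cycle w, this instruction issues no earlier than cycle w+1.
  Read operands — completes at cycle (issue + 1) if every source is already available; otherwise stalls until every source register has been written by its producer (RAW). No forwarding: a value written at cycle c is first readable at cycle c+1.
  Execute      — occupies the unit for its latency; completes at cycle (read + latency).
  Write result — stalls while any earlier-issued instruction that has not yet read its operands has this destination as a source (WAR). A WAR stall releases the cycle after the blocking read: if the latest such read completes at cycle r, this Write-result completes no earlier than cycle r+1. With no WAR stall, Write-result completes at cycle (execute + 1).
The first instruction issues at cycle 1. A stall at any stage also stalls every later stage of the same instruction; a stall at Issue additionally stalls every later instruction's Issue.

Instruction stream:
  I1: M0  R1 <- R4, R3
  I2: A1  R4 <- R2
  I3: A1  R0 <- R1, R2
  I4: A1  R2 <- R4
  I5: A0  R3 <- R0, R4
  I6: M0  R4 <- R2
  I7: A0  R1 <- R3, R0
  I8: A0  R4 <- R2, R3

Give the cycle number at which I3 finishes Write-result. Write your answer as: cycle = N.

cycle = 12

c1: I1 dispatched to M0
c2: I1 operands ready · I2 dispatched to A1
c3: I2 operands ready
c5: I2 complete
c6: R4←I2
c7: I1 complete · I3 dispatched to A1
c8: R1←I1
c9: I3 operands ready
c11: I3 complete
c12: R0←I3
c13: I4 dispatched to A1
c14: I4 operands ready · I5 dispatched to A0
c15: I5 operands ready · I6 dispatched to M0
c16: I4 complete · I5 complete
c17: R2←I4 · R3←I5
c18: I6 operands ready · I7 dispatched to A0
c19: I7 operands ready
c20: I7 complete
c21: R1←I7
c23: I6 complete
c24: R4←I6
c25: I8 dispatched to A0
c26: I8 operands ready
c27: I8 complete
c28: R4←I8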